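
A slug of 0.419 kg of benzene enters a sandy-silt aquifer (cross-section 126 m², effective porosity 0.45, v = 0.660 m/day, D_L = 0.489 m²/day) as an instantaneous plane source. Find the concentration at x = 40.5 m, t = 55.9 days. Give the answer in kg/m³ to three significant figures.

0.000354 kg/m³

For an instantaneous plane source, C(x,t) = M/(n_e·A·√(4πDt)) · exp(−(x−vt)²/(4Dt)), with n_e·A the pore (flow) area.
Plume center vt = 0.660 × 55.9 = 36.894 m, so the well at 40.5 m is 3.606 m downgradient of the peak.
√(4πDt) = 18.53 m, giving peak height M/(n_e·A·√(4πDt)) = 0.419/(0.45 × 126 × 18.53) = 0.0003988 kg/m³.
(x−vt)²/(4Dt) = (3.606)²/(4 × 0.489 × 55.9) = 0.1189; exp(−0.1189) = 0.8879.
C = 0.0003988 × 0.8879 = 0.000354 kg/m³.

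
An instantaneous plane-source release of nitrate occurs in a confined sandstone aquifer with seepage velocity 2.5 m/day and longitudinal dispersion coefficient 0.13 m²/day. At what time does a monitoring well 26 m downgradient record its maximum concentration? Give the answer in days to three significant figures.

For the 1D instantaneous-source solution, setting ∂C/∂t = 0 at fixed x gives v²t² + 2Dt − x² = 0, so t = (√(D² + v²x²) − D)/v².
√(D² + v²x²) = √(0.13² + 2.5² × 26²) = 65.00; v² = 6.25.
t = (65.00 − 0.13)/6.25 = 10.4 days (vs. the pure-advection estimate x/v = 10.4 d).

10.4 days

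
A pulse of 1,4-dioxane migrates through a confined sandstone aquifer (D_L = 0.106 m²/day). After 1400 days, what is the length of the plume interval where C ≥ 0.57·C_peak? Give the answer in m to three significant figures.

The plume is Gaussian with σ = √(2Dt) = √(2 × 0.106 × 1400) = 17.23 m.
C/C_peak = exp(−Δx²/(2σ²)) = 0.57 ⇒ Δx = σ·√(−2 ln 0.57) = 17.23 × 1.060 = 18.26 m.
Width = 2Δx = 36.5 m.

36.5 m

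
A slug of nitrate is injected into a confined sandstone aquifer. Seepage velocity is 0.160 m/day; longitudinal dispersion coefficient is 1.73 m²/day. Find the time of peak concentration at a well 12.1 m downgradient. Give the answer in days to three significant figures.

For the 1D instantaneous-source solution, setting ∂C/∂t = 0 at fixed x gives v²t² + 2Dt − x² = 0, so t = (√(D² + v²x²) − D)/v².
√(D² + v²x²) = √(1.73² + 0.160² × 12.1²) = 2.596; v² = 0.0256.
t = (2.596 − 1.73)/0.0256 = 33.8 days (vs. the pure-advection estimate x/v = 75.6 d).

33.8 days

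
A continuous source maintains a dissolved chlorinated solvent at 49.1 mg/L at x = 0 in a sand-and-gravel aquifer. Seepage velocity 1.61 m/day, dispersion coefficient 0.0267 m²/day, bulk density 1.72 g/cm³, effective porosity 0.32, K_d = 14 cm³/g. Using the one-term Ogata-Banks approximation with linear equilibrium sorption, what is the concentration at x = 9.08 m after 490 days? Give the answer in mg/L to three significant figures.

Retardation factor R = 1 + ρ_b·K_d/n = 1 + 1.72 × 14/0.32 = 76.25.
Sorption retards both mechanisms: v_R = v/R = 0.02111 m/day, D_R = D/R = 0.0003502 m²/day.
v_R·t = 0.02111 × 490 = 10.3439 m; 2√(D_R t) = 0.8285 m; argument = (9.08 − 10.3439)/0.8285 = -1.526.
C = C₀ × ½·erfc(-1.526) = 49.1 × 0.9845 = 48.3 mg/L.

48.3 mg/L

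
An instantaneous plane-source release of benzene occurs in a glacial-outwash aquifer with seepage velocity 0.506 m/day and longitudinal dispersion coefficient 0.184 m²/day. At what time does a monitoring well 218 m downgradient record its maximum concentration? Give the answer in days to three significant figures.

430 days

For the 1D instantaneous-source solution, setting ∂C/∂t = 0 at fixed x gives v²t² + 2Dt − x² = 0, so t = (√(D² + v²x²) − D)/v².
√(D² + v²x²) = √(0.184² + 0.506² × 218²) = 110.3; v² = 0.256036.
t = (110.3 − 0.184)/0.256036 = 430 days (vs. the pure-advection estimate x/v = 431 d).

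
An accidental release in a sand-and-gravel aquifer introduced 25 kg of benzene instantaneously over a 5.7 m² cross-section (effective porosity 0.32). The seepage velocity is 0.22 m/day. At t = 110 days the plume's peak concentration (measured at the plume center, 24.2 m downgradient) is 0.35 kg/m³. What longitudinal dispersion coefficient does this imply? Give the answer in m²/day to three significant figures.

At the plume center C_max = M/(n_e·A·√(4πDt)), so D = M²/(4πt·(n_e·A·C_max)²).
n_e·A·C_max = 0.32 × 5.7 × 0.35 = 0.6384 kg/m.
D = 25²/(4π × 110 × 0.6384²) = 1.11 m²/day.

1.11 m²/day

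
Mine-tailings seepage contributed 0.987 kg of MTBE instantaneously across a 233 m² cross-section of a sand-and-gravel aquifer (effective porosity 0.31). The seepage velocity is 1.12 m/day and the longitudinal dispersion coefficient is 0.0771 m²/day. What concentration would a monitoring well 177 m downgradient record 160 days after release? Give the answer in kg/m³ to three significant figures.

For an instantaneous plane source, C(x,t) = M/(n_e·A·√(4πDt)) · exp(−(x−vt)²/(4Dt)), with n_e·A the pore (flow) area.
Plume center vt = 1.12 × 160 = 179.2 m, so the well at 177 m is 2.2 m upgradient of the peak.
√(4πDt) = 12.45 m, giving peak height M/(n_e·A·√(4πDt)) = 0.987/(0.31 × 233 × 12.45) = 0.001098 kg/m³.
(x−vt)²/(4Dt) = (-2.2)²/(4 × 0.0771 × 160) = 0.09809; exp(−0.09809) = 0.9066.
C = 0.001098 × 0.9066 = 0.000995 kg/m³.

0.000995 kg/m³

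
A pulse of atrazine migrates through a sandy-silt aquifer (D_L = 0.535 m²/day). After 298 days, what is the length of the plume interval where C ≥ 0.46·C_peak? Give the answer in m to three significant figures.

44.5 m

The plume is Gaussian with σ = √(2Dt) = √(2 × 0.535 × 298) = 17.86 m.
C/C_peak = exp(−Δx²/(2σ²)) = 0.46 ⇒ Δx = σ·√(−2 ln 0.46) = 17.86 × 1.246 = 22.25 m.
Width = 2Δx = 44.5 m.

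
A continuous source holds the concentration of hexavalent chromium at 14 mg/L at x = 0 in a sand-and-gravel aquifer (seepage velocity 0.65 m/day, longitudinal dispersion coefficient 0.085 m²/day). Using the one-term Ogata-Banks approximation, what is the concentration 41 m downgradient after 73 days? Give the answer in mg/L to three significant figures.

For a continuous step input, C/C₀ ≈ ½·erfc((x−vt)/(2√(Dt))).
vt = 0.65 × 73 = 47.45 m and 2√(Dt) = 2√(0.085 × 73) = 4.982 m.
Argument (x−vt)/(2√(Dt)) = (41 − 47.45)/4.982 = -1.295; ½·erfc(-1.295) = 0.9665.
C = 14 × 0.9665 = 13.5 mg/L.

13.5 mg/L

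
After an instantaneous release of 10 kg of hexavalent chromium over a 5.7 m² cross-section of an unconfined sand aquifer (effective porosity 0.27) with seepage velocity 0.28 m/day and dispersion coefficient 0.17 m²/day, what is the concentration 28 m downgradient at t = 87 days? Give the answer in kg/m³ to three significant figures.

0.381 kg/m³

For an instantaneous plane source, C(x,t) = M/(n_e·A·√(4πDt)) · exp(−(x−vt)²/(4Dt)), with n_e·A the pore (flow) area.
Plume center vt = 0.28 × 87 = 24.36 m, so the well at 28 m is 3.64 m downgradient of the peak.
√(4πDt) = 13.63 m, giving peak height M/(n_e·A·√(4πDt)) = 10/(0.27 × 5.7 × 13.63) = 0.4767 kg/m³.
(x−vt)²/(4Dt) = (3.64)²/(4 × 0.17 × 87) = 0.2240; exp(−0.2240) = 0.7993.
C = 0.4767 × 0.7993 = 0.381 kg/m³.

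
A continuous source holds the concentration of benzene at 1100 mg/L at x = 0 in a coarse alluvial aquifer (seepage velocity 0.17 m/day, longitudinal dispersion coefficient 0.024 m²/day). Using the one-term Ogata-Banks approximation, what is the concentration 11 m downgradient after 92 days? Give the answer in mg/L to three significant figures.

1090 mg/L

For a continuous step input, C/C₀ ≈ ½·erfc((x−vt)/(2√(Dt))).
vt = 0.17 × 92 = 15.64 m and 2√(Dt) = 2√(0.024 × 92) = 2.972 m.
Argument (x−vt)/(2√(Dt)) = (11 − 15.64)/2.972 = -1.561; ½·erfc(-1.561) = 0.9864.
C = 1100 × 0.9864 = 1090 mg/L.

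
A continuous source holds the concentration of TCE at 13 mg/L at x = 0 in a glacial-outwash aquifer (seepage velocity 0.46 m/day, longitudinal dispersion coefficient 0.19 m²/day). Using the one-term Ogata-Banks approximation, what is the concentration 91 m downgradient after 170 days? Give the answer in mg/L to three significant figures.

For a continuous step input, C/C₀ ≈ ½·erfc((x−vt)/(2√(Dt))).
vt = 0.46 × 170 = 78.2 m and 2√(Dt) = 2√(0.19 × 170) = 11.37 m.
Argument (x−vt)/(2√(Dt)) = (91 − 78.2)/11.37 = 1.126; ½·erfc(1.126) = 0.05565.
C = 13 × 0.05565 = 0.723 mg/L.

0.723 mg/L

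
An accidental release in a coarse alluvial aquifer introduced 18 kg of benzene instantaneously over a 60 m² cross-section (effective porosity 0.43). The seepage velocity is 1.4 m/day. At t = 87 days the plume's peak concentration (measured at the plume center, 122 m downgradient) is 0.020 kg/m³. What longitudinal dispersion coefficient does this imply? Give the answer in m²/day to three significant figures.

At the plume center C_max = M/(n_e·A·√(4πDt)), so D = M²/(4πt·(n_e·A·C_max)²).
n_e·A·C_max = 0.43 × 60 × 0.020 = 0.5160 kg/m.
D = 18²/(4π × 87 × 0.5160²) = 1.11 m²/day.

1.11 m²/day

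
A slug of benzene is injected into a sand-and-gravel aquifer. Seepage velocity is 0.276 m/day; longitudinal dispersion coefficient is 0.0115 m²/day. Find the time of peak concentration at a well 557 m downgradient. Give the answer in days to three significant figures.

For the 1D instantaneous-source solution, setting ∂C/∂t = 0 at fixed x gives v²t² + 2Dt − x² = 0, so t = (√(D² + v²x²) − D)/v².
√(D² + v²x²) = √(0.0115² + 0.276² × 557²) = 153.7; v² = 0.076176.
t = (153.7 − 0.0115)/0.076176 = 2020 days (vs. the pure-advection estimate x/v = 2020 d).

2020 days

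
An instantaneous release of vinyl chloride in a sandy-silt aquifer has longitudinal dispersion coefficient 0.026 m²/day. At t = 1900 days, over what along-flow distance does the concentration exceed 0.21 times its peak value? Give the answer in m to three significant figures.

35.1 m

The plume is Gaussian with σ = √(2Dt) = √(2 × 0.026 × 1900) = 9.940 m.
C/C_peak = exp(−Δx²/(2σ²)) = 0.21 ⇒ Δx = σ·√(−2 ln 0.21) = 9.940 × 1.767 = 17.56 m.
Width = 2Δx = 35.1 m.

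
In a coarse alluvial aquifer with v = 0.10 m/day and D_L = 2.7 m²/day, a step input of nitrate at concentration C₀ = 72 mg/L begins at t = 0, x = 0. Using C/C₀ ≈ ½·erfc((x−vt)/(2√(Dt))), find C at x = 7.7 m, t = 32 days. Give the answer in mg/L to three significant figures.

26.4 mg/L

For a continuous step input, C/C₀ ≈ ½·erfc((x−vt)/(2√(Dt))).
vt = 0.10 × 32 = 3.2 m and 2√(Dt) = 2√(2.7 × 32) = 18.59 m.
Argument (x−vt)/(2√(Dt)) = (7.7 − 3.2)/18.59 = 0.2421; ½·erfc(0.2421) = 0.3660.
C = 72 × 0.3660 = 26.4 mg/L.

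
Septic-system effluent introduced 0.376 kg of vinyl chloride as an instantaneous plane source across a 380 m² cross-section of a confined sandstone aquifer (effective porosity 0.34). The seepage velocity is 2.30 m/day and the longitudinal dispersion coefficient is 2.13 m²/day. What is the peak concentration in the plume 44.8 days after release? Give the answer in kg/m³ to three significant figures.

The peak of an instantaneous 1D plume sits at x = vt; there the Gaussian factor is 1 and C_max = M/(n_e·A·√(4πDt)), where n_e·A is the pore area the mass is dissolved in.
√(4πDt) = √(4π × 2.13 × 44.8) = 34.63 m, so C_max = 0.376/(0.34 × 380 × 34.63) = 8.40e-05 kg/m³.

8.40e-05 kg/m³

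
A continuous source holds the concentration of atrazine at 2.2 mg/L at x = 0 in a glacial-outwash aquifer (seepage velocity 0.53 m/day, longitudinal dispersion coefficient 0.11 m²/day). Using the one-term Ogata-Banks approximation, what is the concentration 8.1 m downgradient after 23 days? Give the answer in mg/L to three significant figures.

2.12 mg/L

For a continuous step input, C/C₀ ≈ ½·erfc((x−vt)/(2√(Dt))).
vt = 0.53 × 23 = 12.19 m and 2√(Dt) = 2√(0.11 × 23) = 3.181 m.
Argument (x−vt)/(2√(Dt)) = (8.1 − 12.19)/3.181 = -1.286; ½·erfc(-1.286) = 0.9655.
C = 2.2 × 0.9655 = 2.12 mg/L.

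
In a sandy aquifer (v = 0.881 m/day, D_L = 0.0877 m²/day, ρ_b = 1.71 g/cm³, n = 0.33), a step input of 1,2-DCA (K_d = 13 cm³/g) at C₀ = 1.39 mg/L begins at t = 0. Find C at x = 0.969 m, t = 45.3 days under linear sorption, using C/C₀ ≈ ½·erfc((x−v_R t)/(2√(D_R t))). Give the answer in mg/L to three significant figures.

Retardation factor R = 1 + ρ_b·K_d/n = 1 + 1.71 × 13/0.33 = 68.36.
Sorption retards both mechanisms: v_R = v/R = 0.01289 m/day, D_R = D/R = 0.001283 m²/day.
v_R·t = 0.01289 × 45.3 = 0.583917 m; 2√(D_R t) = 0.4822 m; argument = (0.969 − 0.583917)/0.4822 = 0.7986.
C = C₀ × ½·erfc(0.7986) = 1.39 × 0.1294 = 0.180 mg/L.

0.180 mg/L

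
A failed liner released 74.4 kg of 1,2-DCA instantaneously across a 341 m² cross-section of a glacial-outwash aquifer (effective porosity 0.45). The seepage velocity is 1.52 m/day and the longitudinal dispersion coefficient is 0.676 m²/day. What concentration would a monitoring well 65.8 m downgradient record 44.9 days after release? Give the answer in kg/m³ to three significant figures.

0.0236 kg/m³

For an instantaneous plane source, C(x,t) = M/(n_e·A·√(4πDt)) · exp(−(x−vt)²/(4Dt)), with n_e·A the pore (flow) area.
Plume center vt = 1.52 × 44.9 = 68.248 m, so the well at 65.8 m is 2.448 m upgradient of the peak.
√(4πDt) = 19.53 m, giving peak height M/(n_e·A·√(4πDt)) = 74.4/(0.45 × 341 × 19.53) = 0.02483 kg/m³.
(x−vt)²/(4Dt) = (-2.448)²/(4 × 0.676 × 44.9) = 0.04936; exp(−0.04936) = 0.9518.
C = 0.02483 × 0.9518 = 0.0236 kg/m³.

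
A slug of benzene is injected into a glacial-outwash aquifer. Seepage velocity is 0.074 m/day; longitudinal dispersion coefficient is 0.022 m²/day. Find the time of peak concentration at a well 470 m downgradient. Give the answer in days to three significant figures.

For the 1D instantaneous-source solution, setting ∂C/∂t = 0 at fixed x gives v²t² + 2Dt − x² = 0, so t = (√(D² + v²x²) − D)/v².
√(D² + v²x²) = √(0.022² + 0.074² × 470²) = 34.78; v² = 0.005476.
t = (34.78 − 0.022)/0.005476 = 6350 days (vs. the pure-advection estimate x/v = 6350 d).

6350 days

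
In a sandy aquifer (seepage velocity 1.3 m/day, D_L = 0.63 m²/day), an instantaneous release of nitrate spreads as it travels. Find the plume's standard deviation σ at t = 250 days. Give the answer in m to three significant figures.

Dispersive spreading gives a Gaussian with σ² = 2Dt; advection only shifts the center.
σ = √(2 × 0.63 × 250) = 17.7 m.

17.7 m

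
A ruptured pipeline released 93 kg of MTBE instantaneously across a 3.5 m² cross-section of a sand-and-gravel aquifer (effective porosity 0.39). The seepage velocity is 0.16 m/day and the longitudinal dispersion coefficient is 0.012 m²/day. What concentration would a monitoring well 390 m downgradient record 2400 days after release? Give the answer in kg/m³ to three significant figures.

For an instantaneous plane source, C(x,t) = M/(n_e·A·√(4πDt)) · exp(−(x−vt)²/(4Dt)), with n_e·A the pore (flow) area.
Plume center vt = 0.16 × 2400 = 384 m, so the well at 390 m is 6 m downgradient of the peak.
√(4πDt) = 19.02 m, giving peak height M/(n_e·A·√(4πDt)) = 93/(0.39 × 3.5 × 19.02) = 3.582 kg/m³.
(x−vt)²/(4Dt) = (6)²/(4 × 0.012 × 2400) = 0.3125; exp(−0.3125) = 0.7316.
C = 3.582 × 0.7316 = 2.62 kg/m³.

2.62 kg/m³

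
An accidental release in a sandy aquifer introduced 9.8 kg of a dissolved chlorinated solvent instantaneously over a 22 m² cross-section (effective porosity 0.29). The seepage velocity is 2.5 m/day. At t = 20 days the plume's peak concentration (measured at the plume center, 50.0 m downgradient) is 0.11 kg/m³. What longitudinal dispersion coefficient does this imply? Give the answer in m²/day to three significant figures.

At the plume center C_max = M/(n_e·A·√(4πDt)), so D = M²/(4πt·(n_e·A·C_max)²).
n_e·A·C_max = 0.29 × 22 × 0.11 = 0.7018 kg/m.
D = 9.8²/(4π × 20 × 0.7018²) = 0.776 m²/day.

0.776 m²/day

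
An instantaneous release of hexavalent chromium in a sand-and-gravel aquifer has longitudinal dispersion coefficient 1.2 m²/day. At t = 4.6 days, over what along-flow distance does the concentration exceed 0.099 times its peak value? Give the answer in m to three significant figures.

14.3 m

The plume is Gaussian with σ = √(2Dt) = √(2 × 1.2 × 4.6) = 3.323 m.
C/C_peak = exp(−Δx²/(2σ²)) = 0.099 ⇒ Δx = σ·√(−2 ln 0.099) = 3.323 × 2.151 = 7.148 m.
Width = 2Δx = 14.3 m.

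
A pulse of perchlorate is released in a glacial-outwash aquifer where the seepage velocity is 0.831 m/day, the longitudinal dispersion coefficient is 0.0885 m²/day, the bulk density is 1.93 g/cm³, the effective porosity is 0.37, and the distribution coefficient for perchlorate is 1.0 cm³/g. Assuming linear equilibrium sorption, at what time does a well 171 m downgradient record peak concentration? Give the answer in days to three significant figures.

1280 days

Retardation factor R = 1 + ρ_b·K_d/n = 1 + 1.93 × 1.0/0.37 = 6.216.
Sorption retards both mechanisms: v_R = v/R = 0.1337 m/day, D_R = D/R = 0.01424 m²/day.
Peak time from v_R²t² + 2D_R t − x² = 0: t = (√(D_R² + v_R²x²) − D_R)/v_R².
√(D_R² + v_R²x²) = √(0.01424² + 0.1337² × 171²) = 22.86; v_R² = 0.01788.
t = (22.86 − 0.01424)/0.01788 = 1280 days.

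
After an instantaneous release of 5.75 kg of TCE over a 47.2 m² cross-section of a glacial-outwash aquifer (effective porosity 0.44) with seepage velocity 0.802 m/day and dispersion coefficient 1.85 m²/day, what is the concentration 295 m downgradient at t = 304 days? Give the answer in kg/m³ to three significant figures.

For an instantaneous plane source, C(x,t) = M/(n_e·A·√(4πDt)) · exp(−(x−vt)²/(4Dt)), with n_e·A the pore (flow) area.
Plume center vt = 0.802 × 304 = 243.808 m, so the well at 295 m is 51.192 m downgradient of the peak.
√(4πDt) = 84.07 m, giving peak height M/(n_e·A·√(4πDt)) = 5.75/(0.44 × 47.2 × 84.07) = 0.003293 kg/m³.
(x−vt)²/(4Dt) = (51.192)²/(4 × 1.85 × 304) = 1.165; exp(−1.165) = 0.3119.
C = 0.003293 × 0.3119 = 0.00103 kg/m³.

0.00103 kg/m³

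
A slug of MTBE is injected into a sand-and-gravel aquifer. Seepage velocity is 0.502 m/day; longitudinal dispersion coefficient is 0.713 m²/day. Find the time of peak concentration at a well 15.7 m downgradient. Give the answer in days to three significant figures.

28.6 days

For the 1D instantaneous-source solution, setting ∂C/∂t = 0 at fixed x gives v²t² + 2Dt − x² = 0, so t = (√(D² + v²x²) − D)/v².
√(D² + v²x²) = √(0.713² + 0.502² × 15.7²) = 7.914; v² = 0.252004.
t = (7.914 − 0.713)/0.252004 = 28.6 days (vs. the pure-advection estimate x/v = 31.3 d).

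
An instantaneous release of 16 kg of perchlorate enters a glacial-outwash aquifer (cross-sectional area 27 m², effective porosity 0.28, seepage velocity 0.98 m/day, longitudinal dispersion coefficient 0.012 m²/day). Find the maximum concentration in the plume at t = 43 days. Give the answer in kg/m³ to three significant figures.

0.831 kg/m³

The peak of an instantaneous 1D plume sits at x = vt; there the Gaussian factor is 1 and C_max = M/(n_e·A·√(4πDt)), where n_e·A is the pore area the mass is dissolved in.
√(4πDt) = √(4π × 0.012 × 43) = 2.546 m, so C_max = 16/(0.28 × 27 × 2.546) = 0.831 kg/m³.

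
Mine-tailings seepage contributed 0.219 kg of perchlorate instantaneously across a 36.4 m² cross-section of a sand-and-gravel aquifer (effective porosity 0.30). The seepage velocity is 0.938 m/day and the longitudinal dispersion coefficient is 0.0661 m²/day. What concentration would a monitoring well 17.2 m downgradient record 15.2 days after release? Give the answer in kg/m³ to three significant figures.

0.000655 kg/m³

For an instantaneous plane source, C(x,t) = M/(n_e·A·√(4πDt)) · exp(−(x−vt)²/(4Dt)), with n_e·A the pore (flow) area.
Plume center vt = 0.938 × 15.2 = 14.2576 m, so the well at 17.2 m is 2.9424 m downgradient of the peak.
√(4πDt) = 3.553 m, giving peak height M/(n_e·A·√(4πDt)) = 0.219/(0.30 × 36.4 × 3.553) = 0.005645 kg/m³.
(x−vt)²/(4Dt) = (2.9424)²/(4 × 0.0661 × 15.2) = 2.154; exp(−2.154) = 0.1160.
C = 0.005645 × 0.1160 = 0.000655 kg/m³.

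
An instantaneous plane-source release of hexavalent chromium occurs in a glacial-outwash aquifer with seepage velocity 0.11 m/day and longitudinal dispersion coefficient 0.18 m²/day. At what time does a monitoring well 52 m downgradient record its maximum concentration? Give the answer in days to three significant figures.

For the 1D instantaneous-source solution, setting ∂C/∂t = 0 at fixed x gives v²t² + 2Dt − x² = 0, so t = (√(D² + v²x²) − D)/v².
√(D² + v²x²) = √(0.18² + 0.11² × 52²) = 5.723; v² = 0.0121.
t = (5.723 − 0.18)/0.0121 = 458 days (vs. the pure-advection estimate x/v = 473 d).

458 days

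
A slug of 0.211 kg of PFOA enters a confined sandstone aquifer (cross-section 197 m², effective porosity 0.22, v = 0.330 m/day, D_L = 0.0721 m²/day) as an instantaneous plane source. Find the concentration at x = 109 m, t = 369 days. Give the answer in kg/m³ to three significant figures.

For an instantaneous plane source, C(x,t) = M/(n_e·A·√(4πDt)) · exp(−(x−vt)²/(4Dt)), with n_e·A the pore (flow) area.
Plume center vt = 0.330 × 369 = 121.77 m, so the well at 109 m is 12.77 m upgradient of the peak.
√(4πDt) = 18.28 m, giving peak height M/(n_e·A·√(4πDt)) = 0.211/(0.22 × 197 × 18.28) = 0.0002663 kg/m³.
(x−vt)²/(4Dt) = (-12.77)²/(4 × 0.0721 × 369) = 1.532; exp(−1.532) = 0.2161.
C = 0.0002663 × 0.2161 = 5.75e-05 kg/m³.

5.75e-05 kg/m³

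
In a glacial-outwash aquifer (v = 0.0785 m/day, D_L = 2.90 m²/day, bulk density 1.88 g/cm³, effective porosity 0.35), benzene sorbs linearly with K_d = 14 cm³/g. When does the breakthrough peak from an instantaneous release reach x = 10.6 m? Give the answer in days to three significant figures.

Retardation factor R = 1 + ρ_b·K_d/n = 1 + 1.88 × 14/0.35 = 76.20.
Sorption retards both mechanisms: v_R = v/R = 0.001030 m/day, D_R = D/R = 0.03806 m²/day.
Peak time from v_R²t² + 2D_R t − x² = 0: t = (√(D_R² + v_R²x²) − D_R)/v_R².
√(D_R² + v_R²x²) = √(0.03806² + 0.001030² × 10.6²) = 0.03960; v_R² = 1.061e-06.
t = (0.03960 − 0.03806)/1.061e-06 = 1450 days.

1450 days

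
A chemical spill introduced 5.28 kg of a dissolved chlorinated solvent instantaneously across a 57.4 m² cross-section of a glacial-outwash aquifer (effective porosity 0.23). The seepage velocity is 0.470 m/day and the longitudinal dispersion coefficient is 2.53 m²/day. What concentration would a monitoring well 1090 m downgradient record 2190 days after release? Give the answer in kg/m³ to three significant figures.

0.00128 kg/m³

For an instantaneous plane source, C(x,t) = M/(n_e·A·√(4πDt)) · exp(−(x−vt)²/(4Dt)), with n_e·A the pore (flow) area.
Plume center vt = 0.470 × 2190 = 1029.3 m, so the well at 1090 m is 60.7 m downgradient of the peak.
√(4πDt) = 263.9 m, giving peak height M/(n_e·A·√(4πDt)) = 5.28/(0.23 × 57.4 × 263.9) = 0.001515 kg/m³.
(x−vt)²/(4Dt) = (60.7)²/(4 × 2.53 × 2190) = 0.1662; exp(−0.1662) = 0.8469.
C = 0.001515 × 0.8469 = 0.00128 kg/m³.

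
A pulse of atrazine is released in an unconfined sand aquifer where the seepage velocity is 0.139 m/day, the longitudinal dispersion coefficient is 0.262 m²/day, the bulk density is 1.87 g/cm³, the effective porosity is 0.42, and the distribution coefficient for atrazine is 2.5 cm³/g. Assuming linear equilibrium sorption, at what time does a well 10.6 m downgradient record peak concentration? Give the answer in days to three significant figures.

Retardation factor R = 1 + ρ_b·K_d/n = 1 + 1.87 × 2.5/0.42 = 12.13.
Sorption retards both mechanisms: v_R = v/R = 0.01146 m/day, D_R = D/R = 0.02160 m²/day.
Peak time from v_R²t² + 2D_R t − x² = 0: t = (√(D_R² + v_R²x²) − D_R)/v_R².
√(D_R² + v_R²x²) = √(0.02160² + 0.01146² × 10.6²) = 0.1234; v_R² = 0.0001313.
t = (0.1234 − 0.02160)/0.0001313 = 775 days.

775 days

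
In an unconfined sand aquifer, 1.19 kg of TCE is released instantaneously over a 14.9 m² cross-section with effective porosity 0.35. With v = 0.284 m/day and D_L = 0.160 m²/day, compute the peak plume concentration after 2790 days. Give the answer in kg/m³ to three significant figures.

0.00305 kg/m³

The peak of an instantaneous 1D plume sits at x = vt; there the Gaussian factor is 1 and C_max = M/(n_e·A·√(4πDt)), where n_e·A is the pore area the mass is dissolved in.
√(4πDt) = √(4π × 0.160 × 2790) = 74.90 m, so C_max = 1.19/(0.35 × 14.9 × 74.90) = 0.00305 kg/m³.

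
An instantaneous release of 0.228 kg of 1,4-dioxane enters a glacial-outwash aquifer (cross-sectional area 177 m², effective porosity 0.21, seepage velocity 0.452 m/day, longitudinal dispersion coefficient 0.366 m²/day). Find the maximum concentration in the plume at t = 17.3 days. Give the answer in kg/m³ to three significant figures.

The peak of an instantaneous 1D plume sits at x = vt; there the Gaussian factor is 1 and C_max = M/(n_e·A·√(4πDt)), where n_e·A is the pore area the mass is dissolved in.
√(4πDt) = √(4π × 0.366 × 17.3) = 8.920 m, so C_max = 0.228/(0.21 × 177 × 8.920) = 0.000688 kg/m³.

0.000688 kg/m³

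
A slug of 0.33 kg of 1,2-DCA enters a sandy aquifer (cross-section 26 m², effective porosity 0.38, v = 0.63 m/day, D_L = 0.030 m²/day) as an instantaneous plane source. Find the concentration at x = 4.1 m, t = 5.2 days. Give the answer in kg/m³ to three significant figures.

For an instantaneous plane source, C(x,t) = M/(n_e·A·√(4πDt)) · exp(−(x−vt)²/(4Dt)), with n_e·A the pore (flow) area.
Plume center vt = 0.63 × 5.2 = 3.276 m, so the well at 4.1 m is 0.824 m downgradient of the peak.
√(4πDt) = 1.400 m, giving peak height M/(n_e·A·√(4πDt)) = 0.33/(0.38 × 26 × 1.400) = 0.02386 kg/m³.
(x−vt)²/(4Dt) = (0.824)²/(4 × 0.030 × 5.2) = 1.088; exp(−1.088) = 0.3369.
C = 0.02386 × 0.3369 = 0.00804 kg/m³.

0.00804 kg/m³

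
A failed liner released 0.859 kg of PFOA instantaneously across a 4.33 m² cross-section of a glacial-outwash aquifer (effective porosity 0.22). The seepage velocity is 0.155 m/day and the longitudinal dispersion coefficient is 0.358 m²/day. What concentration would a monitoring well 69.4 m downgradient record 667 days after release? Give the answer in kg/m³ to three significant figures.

For an instantaneous plane source, C(x,t) = M/(n_e·A·√(4πDt)) · exp(−(x−vt)²/(4Dt)), with n_e·A the pore (flow) area.
Plume center vt = 0.155 × 667 = 103.385 m, so the well at 69.4 m is 33.985 m upgradient of the peak.
√(4πDt) = 54.78 m, giving peak height M/(n_e·A·√(4πDt)) = 0.859/(0.22 × 4.33 × 54.78) = 0.01646 kg/m³.
(x−vt)²/(4Dt) = (-33.985)²/(4 × 0.358 × 667) = 1.209; exp(−1.209) = 0.2985.
C = 0.01646 × 0.2985 = 0.00491 kg/m³.

0.00491 kg/m³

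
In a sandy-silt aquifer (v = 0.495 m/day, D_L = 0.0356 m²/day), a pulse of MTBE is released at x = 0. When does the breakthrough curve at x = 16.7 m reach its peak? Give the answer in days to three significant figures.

33.6 days

For the 1D instantaneous-source solution, setting ∂C/∂t = 0 at fixed x gives v²t² + 2Dt − x² = 0, so t = (√(D² + v²x²) − D)/v².
√(D² + v²x²) = √(0.0356² + 0.495² × 16.7²) = 8.267; v² = 0.245025.
t = (8.267 − 0.0356)/0.245025 = 33.6 days (vs. the pure-advection estimate x/v = 33.7 d).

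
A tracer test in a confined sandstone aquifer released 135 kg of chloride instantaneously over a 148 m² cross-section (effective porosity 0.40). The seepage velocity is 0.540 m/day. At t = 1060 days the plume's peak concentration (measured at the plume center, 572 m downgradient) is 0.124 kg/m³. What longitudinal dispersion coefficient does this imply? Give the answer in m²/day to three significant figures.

At the plume center C_max = M/(n_e·A·√(4πDt)), so D = M²/(4πt·(n_e·A·C_max)²).
n_e·A·C_max = 0.40 × 148 × 0.124 = 7.341 kg/m.
D = 135²/(4π × 1060 × 7.341²) = 0.0254 m²/day.

0.0254 m²/day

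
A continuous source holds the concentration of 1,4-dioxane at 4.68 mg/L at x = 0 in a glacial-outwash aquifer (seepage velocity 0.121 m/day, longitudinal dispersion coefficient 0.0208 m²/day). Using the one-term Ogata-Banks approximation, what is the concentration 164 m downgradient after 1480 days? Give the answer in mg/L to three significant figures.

4.55 mg/L

For a continuous step input, C/C₀ ≈ ½·erfc((x−vt)/(2√(Dt))).
vt = 0.121 × 1480 = 179.08 m and 2√(Dt) = 2√(0.0208 × 1480) = 11.10 m.
Argument (x−vt)/(2√(Dt)) = (164 − 179.08)/11.10 = -1.359; ½·erfc(-1.359) = 0.9727.
C = 4.68 × 0.9727 = 4.55 mg/L.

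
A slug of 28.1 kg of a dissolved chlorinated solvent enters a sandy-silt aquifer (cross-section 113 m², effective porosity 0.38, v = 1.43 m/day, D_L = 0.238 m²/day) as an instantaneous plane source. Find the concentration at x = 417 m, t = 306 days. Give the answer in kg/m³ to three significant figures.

For an instantaneous plane source, C(x,t) = M/(n_e·A·√(4πDt)) · exp(−(x−vt)²/(4Dt)), with n_e·A the pore (flow) area.
Plume center vt = 1.43 × 306 = 437.58 m, so the well at 417 m is 20.58 m upgradient of the peak.
√(4πDt) = 30.25 m, giving peak height M/(n_e·A·√(4πDt)) = 28.1/(0.38 × 113 × 30.25) = 0.02163 kg/m³.
(x−vt)²/(4Dt) = (-20.58)²/(4 × 0.238 × 306) = 1.454; exp(−1.454) = 0.2336.
C = 0.02163 × 0.2336 = 0.00505 kg/m³.

0.00505 kg/m³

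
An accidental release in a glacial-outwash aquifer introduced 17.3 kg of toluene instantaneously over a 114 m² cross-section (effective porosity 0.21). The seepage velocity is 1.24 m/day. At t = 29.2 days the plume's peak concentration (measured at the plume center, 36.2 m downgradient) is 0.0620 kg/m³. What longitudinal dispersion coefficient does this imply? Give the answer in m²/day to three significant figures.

At the plume center C_max = M/(n_e·A·√(4πDt)), so D = M²/(4πt·(n_e·A·C_max)²).
n_e·A·C_max = 0.21 × 114 × 0.0620 = 1.484 kg/m.
D = 17.3²/(4π × 29.2 × 1.484²) = 0.370 m²/day.

0.370 m²/day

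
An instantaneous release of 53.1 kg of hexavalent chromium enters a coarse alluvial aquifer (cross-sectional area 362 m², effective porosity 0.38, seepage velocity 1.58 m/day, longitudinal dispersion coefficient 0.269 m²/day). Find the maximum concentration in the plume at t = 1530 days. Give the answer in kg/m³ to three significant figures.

The peak of an instantaneous 1D plume sits at x = vt; there the Gaussian factor is 1 and C_max = M/(n_e·A·√(4πDt)), where n_e·A is the pore area the mass is dissolved in.
√(4πDt) = √(4π × 0.269 × 1530) = 71.92 m, so C_max = 53.1/(0.38 × 362 × 71.92) = 0.00537 kg/m³.

0.00537 kg/m³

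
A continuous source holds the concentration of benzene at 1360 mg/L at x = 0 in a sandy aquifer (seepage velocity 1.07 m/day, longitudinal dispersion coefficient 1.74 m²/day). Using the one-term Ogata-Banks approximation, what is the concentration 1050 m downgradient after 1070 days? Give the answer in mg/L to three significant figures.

For a continuous step input, C/C₀ ≈ ½·erfc((x−vt)/(2√(Dt))).
vt = 1.07 × 1070 = 1144.9 m and 2√(Dt) = 2√(1.74 × 1070) = 86.30 m.
Argument (x−vt)/(2√(Dt)) = (1050 − 1144.9)/86.30 = -1.100; ½·erfc(-1.100) = 0.9401.
C = 1360 × 0.9401 = 1280 mg/L.

1280 mg/L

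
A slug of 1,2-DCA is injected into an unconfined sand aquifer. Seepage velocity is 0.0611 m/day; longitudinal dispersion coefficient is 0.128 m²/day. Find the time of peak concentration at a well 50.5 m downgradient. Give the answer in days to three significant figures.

For the 1D instantaneous-source solution, setting ∂C/∂t = 0 at fixed x gives v²t² + 2Dt − x² = 0, so t = (√(D² + v²x²) − D)/v².
√(D² + v²x²) = √(0.128² + 0.0611² × 50.5²) = 3.088; v² = 0.00373321.
t = (3.088 − 0.128)/0.00373321 = 793 days (vs. the pure-advection estimate x/v = 827 d).

793 days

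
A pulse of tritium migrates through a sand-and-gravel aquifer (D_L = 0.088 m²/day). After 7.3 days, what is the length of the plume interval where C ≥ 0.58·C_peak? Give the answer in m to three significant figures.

The plume is Gaussian with σ = √(2Dt) = √(2 × 0.088 × 7.3) = 1.133 m.
C/C_peak = exp(−Δx²/(2σ²)) = 0.58 ⇒ Δx = σ·√(−2 ln 0.58) = 1.133 × 1.044 = 1.183 m.
Width = 2Δx = 2.37 m.

2.37 m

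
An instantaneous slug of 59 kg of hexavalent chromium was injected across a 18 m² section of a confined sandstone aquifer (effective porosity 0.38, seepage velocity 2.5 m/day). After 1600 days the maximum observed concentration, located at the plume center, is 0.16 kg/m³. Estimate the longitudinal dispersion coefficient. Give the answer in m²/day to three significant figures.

At the plume center C_max = M/(n_e·A·√(4πDt)), so D = M²/(4πt·(n_e·A·C_max)²).
n_e·A·C_max = 0.38 × 18 × 0.16 = 1.094 kg/m.
D = 59²/(4π × 1600 × 1.094²) = 0.145 m²/day.

0.145 m²/day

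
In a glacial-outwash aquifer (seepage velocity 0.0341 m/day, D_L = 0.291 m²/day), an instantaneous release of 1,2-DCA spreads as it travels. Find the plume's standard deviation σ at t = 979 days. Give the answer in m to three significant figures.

23.9 m

Dispersive spreading gives a Gaussian with σ² = 2Dt; advection only shifts the center.
σ = √(2 × 0.291 × 979) = 23.9 m.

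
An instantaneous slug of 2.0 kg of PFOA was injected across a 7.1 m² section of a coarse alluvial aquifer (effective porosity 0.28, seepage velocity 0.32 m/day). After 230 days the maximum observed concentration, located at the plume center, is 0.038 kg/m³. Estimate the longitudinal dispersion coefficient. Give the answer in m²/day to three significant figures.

At the plume center C_max = M/(n_e·A·√(4πDt)), so D = M²/(4πt·(n_e·A·C_max)²).
n_e·A·C_max = 0.28 × 7.1 × 0.038 = 0.07554 kg/m.
D = 2.0²/(4π × 230 × 0.07554²) = 0.243 m²/day.

0.243 m²/day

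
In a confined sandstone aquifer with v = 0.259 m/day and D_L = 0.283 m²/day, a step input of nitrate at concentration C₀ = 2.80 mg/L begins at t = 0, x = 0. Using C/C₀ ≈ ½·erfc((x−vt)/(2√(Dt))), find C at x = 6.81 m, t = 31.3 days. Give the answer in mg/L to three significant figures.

1.74 mg/L

For a continuous step input, C/C₀ ≈ ½·erfc((x−vt)/(2√(Dt))).
vt = 0.259 × 31.3 = 8.1067 m and 2√(Dt) = 2√(0.283 × 31.3) = 5.952 m.
Argument (x−vt)/(2√(Dt)) = (6.81 − 8.1067)/5.952 = -0.2179; ½·erfc(-0.2179) = 0.6210.
C = 2.80 × 0.6210 = 1.74 mg/L.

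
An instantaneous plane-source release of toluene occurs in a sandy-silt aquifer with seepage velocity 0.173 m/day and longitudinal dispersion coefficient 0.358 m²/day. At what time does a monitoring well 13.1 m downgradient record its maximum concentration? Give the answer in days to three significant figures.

64.7 days

For the 1D instantaneous-source solution, setting ∂C/∂t = 0 at fixed x gives v²t² + 2Dt − x² = 0, so t = (√(D² + v²x²) − D)/v².
√(D² + v²x²) = √(0.358² + 0.173² × 13.1²) = 2.294; v² = 0.029929.
t = (2.294 − 0.358)/0.029929 = 64.7 days (vs. the pure-advection estimate x/v = 75.7 d).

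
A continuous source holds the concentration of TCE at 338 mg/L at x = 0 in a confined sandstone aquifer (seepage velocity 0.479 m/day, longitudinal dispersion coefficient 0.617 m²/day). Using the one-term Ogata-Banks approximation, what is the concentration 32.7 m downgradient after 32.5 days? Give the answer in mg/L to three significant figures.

For a continuous step input, C/C₀ ≈ ½·erfc((x−vt)/(2√(Dt))).
vt = 0.479 × 32.5 = 15.5675 m and 2√(Dt) = 2√(0.617 × 32.5) = 8.956 m.
Argument (x−vt)/(2√(Dt)) = (32.7 − 15.5675)/8.956 = 1.913; ½·erfc(1.913) = 0.003411.
C = 338 × 0.003411 = 1.15 mg/L.

1.15 mg/L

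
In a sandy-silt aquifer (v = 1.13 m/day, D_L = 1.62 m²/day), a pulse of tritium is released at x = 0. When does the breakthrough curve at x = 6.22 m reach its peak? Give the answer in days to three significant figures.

For the 1D instantaneous-source solution, setting ∂C/∂t = 0 at fixed x gives v²t² + 2Dt − x² = 0, so t = (√(D² + v²x²) − D)/v².
√(D² + v²x²) = √(1.62² + 1.13² × 6.22²) = 7.213; v² = 1.2769.
t = (7.213 − 1.62)/1.2769 = 4.38 days (vs. the pure-advection estimate x/v = 5.50 d).

4.38 days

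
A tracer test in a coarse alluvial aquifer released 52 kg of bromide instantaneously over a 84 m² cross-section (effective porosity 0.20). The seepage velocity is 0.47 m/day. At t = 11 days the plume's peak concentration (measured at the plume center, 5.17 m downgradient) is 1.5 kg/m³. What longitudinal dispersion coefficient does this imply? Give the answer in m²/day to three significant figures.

0.0308 m²/day

At the plume center C_max = M/(n_e·A·√(4πDt)), so D = M²/(4πt·(n_e·A·C_max)²).
n_e·A·C_max = 0.20 × 84 × 1.5 = 25.20 kg/m.
D = 52²/(4π × 11 × 25.20²) = 0.0308 m²/day.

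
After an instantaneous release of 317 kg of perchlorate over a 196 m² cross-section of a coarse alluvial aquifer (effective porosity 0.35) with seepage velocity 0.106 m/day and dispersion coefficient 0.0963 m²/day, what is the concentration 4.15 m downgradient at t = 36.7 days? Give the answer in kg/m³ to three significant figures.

0.690 kg/m³

For an instantaneous plane source, C(x,t) = M/(n_e·A·√(4πDt)) · exp(−(x−vt)²/(4Dt)), with n_e·A the pore (flow) area.
Plume center vt = 0.106 × 36.7 = 3.8902 m, so the well at 4.15 m is 0.2598 m downgradient of the peak.
√(4πDt) = 6.664 m, giving peak height M/(n_e·A·√(4πDt)) = 317/(0.35 × 196 × 6.664) = 0.6934 kg/m³.
(x−vt)²/(4Dt) = (0.2598)²/(4 × 0.0963 × 36.7) = 0.004774; exp(−0.004774) = 0.9952.
C = 0.6934 × 0.9952 = 0.690 kg/m³.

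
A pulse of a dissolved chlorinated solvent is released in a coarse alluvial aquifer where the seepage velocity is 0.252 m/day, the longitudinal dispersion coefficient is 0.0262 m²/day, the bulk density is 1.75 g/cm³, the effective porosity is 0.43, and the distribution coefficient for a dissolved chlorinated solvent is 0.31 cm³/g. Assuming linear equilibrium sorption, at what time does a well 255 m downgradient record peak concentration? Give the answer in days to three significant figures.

Retardation factor R = 1 + ρ_b·K_d/n = 1 + 1.75 × 0.31/0.43 = 2.262.
Sorption retards both mechanisms: v_R = v/R = 0.1114 m/day, D_R = D/R = 0.01158 m²/day.
Peak time from v_R²t² + 2D_R t − x² = 0: t = (√(D_R² + v_R²x²) − D_R)/v_R².
√(D_R² + v_R²x²) = √(0.01158² + 0.1114² × 255²) = 28.41; v_R² = 0.01241.
t = (28.41 − 0.01158)/0.01241 = 2290 days.

2290 days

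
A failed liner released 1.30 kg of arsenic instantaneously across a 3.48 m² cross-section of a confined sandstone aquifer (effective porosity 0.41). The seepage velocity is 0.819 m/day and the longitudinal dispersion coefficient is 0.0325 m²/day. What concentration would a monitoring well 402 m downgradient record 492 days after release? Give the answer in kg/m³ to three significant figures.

For an instantaneous plane source, C(x,t) = M/(n_e·A·√(4πDt)) · exp(−(x−vt)²/(4Dt)), with n_e·A the pore (flow) area.
Plume center vt = 0.819 × 492 = 402.948 m, so the well at 402 m is 0.948 m upgradient of the peak.
√(4πDt) = 14.18 m, giving peak height M/(n_e·A·√(4πDt)) = 1.30/(0.41 × 3.48 × 14.18) = 0.06425 kg/m³.
(x−vt)²/(4Dt) = (-0.948)²/(4 × 0.0325 × 492) = 0.01405; exp(−0.01405) = 0.9860.
C = 0.06425 × 0.9860 = 0.0634 kg/m³.

0.0634 kg/m³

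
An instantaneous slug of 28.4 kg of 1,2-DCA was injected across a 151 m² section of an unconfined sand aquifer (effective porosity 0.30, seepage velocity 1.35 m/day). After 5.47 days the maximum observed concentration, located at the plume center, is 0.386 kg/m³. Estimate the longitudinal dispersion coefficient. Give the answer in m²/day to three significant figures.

At the plume center C_max = M/(n_e·A·√(4πDt)), so D = M²/(4πt·(n_e·A·C_max)²).
n_e·A·C_max = 0.30 × 151 × 0.386 = 17.49 kg/m.
D = 28.4²/(4π × 5.47 × 17.49²) = 0.0384 m²/day.

0.0384 m²/day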